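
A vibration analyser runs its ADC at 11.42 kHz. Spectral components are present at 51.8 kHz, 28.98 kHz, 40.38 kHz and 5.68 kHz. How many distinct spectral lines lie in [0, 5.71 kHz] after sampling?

fs/2 = 5.71 kHz.
51.8 kHz mod fs = 6.12 kHz.
6.12 kHz > fs/2 = 5.71 kHz, folds to fs − 6.12 kHz = 5.3 kHz.
28.98 kHz mod fs = 6.14 kHz.
6.14 kHz > fs/2 = 5.71 kHz, folds to fs − 6.14 kHz = 5.28 kHz.
40.38 kHz mod fs = 6.12 kHz.
6.12 kHz > fs/2 = 5.71 kHz, folds to fs − 6.12 kHz = 5.3 kHz.
5.68 kHz ≤ fs/2 = 5.71 kHz, passes unchanged.
Distinct values: {5.28 kHz, 5.3 kHz, 5.68 kHz} → 3.

3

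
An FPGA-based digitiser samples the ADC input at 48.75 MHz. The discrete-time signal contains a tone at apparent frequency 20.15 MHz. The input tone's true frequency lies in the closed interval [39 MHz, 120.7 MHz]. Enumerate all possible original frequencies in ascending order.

Frequencies that alias to 20.15 MHz are k·fs ± 20.15 MHz for integer k ≥ 0.
k=0: 20.15 MHz.
k=1: 28.6 MHz, 68.9 MHz.
k=2: 77.35 MHz, 117.65 MHz.
k=3: 126.1 MHz, 166.4 MHz.
Within [39 MHz, 120.7 MHz]: 68.9 MHz, 77.35 MHz, 117.65 MHz.

68.9 MHz, 77.35 MHz, 117.65 MHz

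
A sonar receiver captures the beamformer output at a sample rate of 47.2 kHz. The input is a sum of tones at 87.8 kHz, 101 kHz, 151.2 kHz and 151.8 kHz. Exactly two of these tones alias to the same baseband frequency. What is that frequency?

fs/2 = 23.6 kHz.
87.8 kHz mod fs = 40.6 kHz.
40.6 kHz > fs/2 = 23.6 kHz, folds to fs − 40.6 kHz = 6.6 kHz.
101 kHz mod fs = 6.6 kHz.
6.6 kHz ≤ fs/2 = 23.6 kHz, appears at 6.6 kHz.
151.2 kHz mod fs = 9.6 kHz.
9.6 kHz ≤ fs/2 = 23.6 kHz, appears at 9.6 kHz.
151.8 kHz mod fs = 10.2 kHz.
10.2 kHz ≤ fs/2 = 23.6 kHz, appears at 10.2 kHz.
87.8 kHz and 101 kHz both map to 6.6 kHz.

6.6 kHz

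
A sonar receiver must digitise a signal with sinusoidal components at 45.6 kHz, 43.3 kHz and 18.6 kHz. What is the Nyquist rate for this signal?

91.2 kHz

Highest-frequency component: 45.6 kHz.
Nyquist rate = 2 × 45.6 kHz = 91.2 kHz.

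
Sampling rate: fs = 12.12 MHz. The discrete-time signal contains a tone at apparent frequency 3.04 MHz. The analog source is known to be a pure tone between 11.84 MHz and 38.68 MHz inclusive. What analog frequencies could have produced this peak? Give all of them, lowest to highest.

15.16 MHz, 21.2 MHz, 27.28 MHz, 33.32 MHz

Frequencies that alias to 3.04 MHz are k·fs ± 3.04 MHz for integer k ≥ 0.
k=0: 3.04 MHz.
k=1: 9.08 MHz, 15.16 MHz.
k=2: 21.2 MHz, 27.28 MHz.
k=3: 33.32 MHz, 39.4 MHz.
k=4: 45.44 MHz, 51.52 MHz.
Within [11.84 MHz, 38.68 MHz]: 15.16 MHz, 21.2 MHz, 27.28 MHz, 33.32 MHz.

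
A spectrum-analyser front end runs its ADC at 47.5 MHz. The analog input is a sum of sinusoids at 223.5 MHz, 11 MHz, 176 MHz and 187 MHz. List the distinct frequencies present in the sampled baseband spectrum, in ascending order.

fs/2 = 23.75 MHz.
223.5 MHz mod fs = 33.5 MHz.
33.5 MHz > fs/2 = 23.75 MHz, folds to fs − 33.5 MHz = 14 MHz.
11 MHz ≤ fs/2 = 23.75 MHz, passes unchanged.
176 MHz mod fs = 33.5 MHz.
33.5 MHz > fs/2 = 23.75 MHz, folds to fs − 33.5 MHz = 14 MHz.
187 MHz mod fs = 44.5 MHz.
44.5 MHz > fs/2 = 23.75 MHz, folds to fs − 44.5 MHz = 3 MHz.
Distinct values: {3 MHz, 11 MHz, 14 MHz}.

3 MHz, 11 MHz, 14 MHz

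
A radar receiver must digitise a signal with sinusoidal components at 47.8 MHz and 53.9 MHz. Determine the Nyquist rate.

107.8 MHz

Highest-frequency component: 53.9 MHz.
Nyquist rate = 2 × 53.9 MHz = 107.8 MHz.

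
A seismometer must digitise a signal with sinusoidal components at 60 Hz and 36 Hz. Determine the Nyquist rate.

Highest-frequency component: 60 Hz.
Nyquist rate = 2 × 60 Hz = 120 Hz.

120 Hz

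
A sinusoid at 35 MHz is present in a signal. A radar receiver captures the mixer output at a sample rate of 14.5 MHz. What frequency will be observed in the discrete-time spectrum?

35 MHz mod fs = 6 MHz.
6 MHz ≤ fs/2 = 7.25 MHz, appears at 6 MHz.

6 MHz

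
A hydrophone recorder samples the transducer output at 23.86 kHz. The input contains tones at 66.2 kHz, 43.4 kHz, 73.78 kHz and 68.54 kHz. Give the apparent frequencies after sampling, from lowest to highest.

2.2 kHz, 3.04 kHz, 4.32 kHz, 5.38 kHz

fs/2 = 11.93 kHz.
66.2 kHz mod fs = 18.48 kHz.
18.48 kHz > fs/2 = 11.93 kHz, folds to fs − 18.48 kHz = 5.38 kHz.
43.4 kHz mod fs = 19.54 kHz.
19.54 kHz > fs/2 = 11.93 kHz, folds to fs − 19.54 kHz = 4.32 kHz.
73.78 kHz mod fs = 2.2 kHz.
2.2 kHz ≤ fs/2 = 11.93 kHz, appears at 2.2 kHz.
68.54 kHz mod fs = 20.82 kHz.
20.82 kHz > fs/2 = 11.93 kHz, folds to fs − 20.82 kHz = 3.04 kHz.
Distinct values: {2.2 kHz, 3.04 kHz, 4.32 kHz, 5.38 kHz}.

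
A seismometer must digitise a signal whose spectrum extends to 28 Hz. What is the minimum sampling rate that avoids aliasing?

56 Hz

Nyquist rate = 2 × 28 Hz = 56 Hz.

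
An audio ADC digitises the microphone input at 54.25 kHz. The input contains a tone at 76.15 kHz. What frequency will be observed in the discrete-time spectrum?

21.9 kHz

76.15 kHz mod fs = 21.9 kHz.
21.9 kHz ≤ fs/2 = 27.125 kHz, appears at 21.9 kHz.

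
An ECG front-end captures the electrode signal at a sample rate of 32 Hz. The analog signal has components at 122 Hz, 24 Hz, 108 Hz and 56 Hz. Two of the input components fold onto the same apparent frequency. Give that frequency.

fs/2 = 16 Hz.
122 Hz mod fs = 26 Hz.
26 Hz > fs/2 = 16 Hz, folds to fs − 26 Hz = 6 Hz.
24 Hz > fs/2 = 16 Hz, folds to fs − 24 Hz = 8 Hz.
108 Hz mod fs = 12 Hz.
12 Hz ≤ fs/2 = 16 Hz, appears at 12 Hz.
56 Hz mod fs = 24 Hz.
24 Hz > fs/2 = 16 Hz, folds to fs − 24 Hz = 8 Hz.
24 Hz and 56 Hz both map to 8 Hz.

8 Hz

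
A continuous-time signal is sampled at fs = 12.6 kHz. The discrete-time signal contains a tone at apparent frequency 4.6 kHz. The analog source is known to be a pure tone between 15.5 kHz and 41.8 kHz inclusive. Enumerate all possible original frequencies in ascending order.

Frequencies that alias to 4.6 kHz are k·fs ± 4.6 kHz for integer k ≥ 0.
k=0: 4.6 kHz.
k=1: 8 kHz, 17.2 kHz.
k=2: 20.6 kHz, 29.8 kHz.
k=3: 33.2 kHz, 42.4 kHz.
k=4: 45.8 kHz, 55 kHz.
Within [15.5 kHz, 41.8 kHz]: 17.2 kHz, 20.6 kHz, 29.8 kHz, 33.2 kHz.

17.2 kHz, 20.6 kHz, 29.8 kHz, 33.2 kHz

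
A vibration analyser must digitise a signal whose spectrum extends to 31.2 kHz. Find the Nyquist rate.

Nyquist rate = 2 × 31.2 kHz = 62.4 kHz.

62.4 kHz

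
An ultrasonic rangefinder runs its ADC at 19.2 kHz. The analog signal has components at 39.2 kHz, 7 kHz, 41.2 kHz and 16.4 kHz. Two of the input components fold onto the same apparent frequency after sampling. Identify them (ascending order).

fs/2 = 9.6 kHz.
39.2 kHz mod fs = 0.8 kHz.
0.8 kHz ≤ fs/2 = 9.6 kHz, appears at 0.8 kHz.
7 kHz ≤ fs/2 = 9.6 kHz, passes unchanged.
41.2 kHz mod fs = 2.8 kHz.
2.8 kHz ≤ fs/2 = 9.6 kHz, appears at 2.8 kHz.
16.4 kHz > fs/2 = 9.6 kHz, folds to fs − 16.4 kHz = 2.8 kHz.
16.4 kHz and 41.2 kHz both map to 2.8 kHz.

16.4 kHz, 41.2 kHz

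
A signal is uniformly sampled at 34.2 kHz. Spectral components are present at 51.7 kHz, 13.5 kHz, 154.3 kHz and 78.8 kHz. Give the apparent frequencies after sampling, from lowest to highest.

fs/2 = 17.1 kHz.
51.7 kHz mod fs = 17.5 kHz.
17.5 kHz > fs/2 = 17.1 kHz, folds to fs − 17.5 kHz = 16.7 kHz.
13.5 kHz ≤ fs/2 = 17.1 kHz, passes unchanged.
154.3 kHz mod fs = 17.5 kHz.
17.5 kHz > fs/2 = 17.1 kHz, folds to fs − 17.5 kHz = 16.7 kHz.
78.8 kHz mod fs = 10.4 kHz.
10.4 kHz ≤ fs/2 = 17.1 kHz, appears at 10.4 kHz.
Distinct values: {10.4 kHz, 13.5 kHz, 16.7 kHz}.

10.4 kHz, 13.5 kHz, 16.7 kHz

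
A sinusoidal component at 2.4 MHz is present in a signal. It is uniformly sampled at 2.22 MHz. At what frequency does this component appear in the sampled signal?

0.18 MHz

2.4 MHz mod fs = 0.18 MHz.
0.18 MHz ≤ fs/2 = 1.11 MHz, appears at 0.18 MHz.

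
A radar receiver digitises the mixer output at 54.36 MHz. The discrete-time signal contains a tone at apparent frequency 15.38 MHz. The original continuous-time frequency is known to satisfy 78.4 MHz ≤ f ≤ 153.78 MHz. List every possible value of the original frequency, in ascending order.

93.34 MHz, 124.1 MHz, 147.7 MHz

Frequencies that alias to 15.38 MHz are k·fs ± 15.38 MHz for integer k ≥ 0.
k=0: 15.38 MHz.
k=1: 38.98 MHz, 69.74 MHz.
k=2: 93.34 MHz, 124.1 MHz.
k=3: 147.7 MHz, 178.46 MHz.
k=4: 202.06 MHz, 232.82 MHz.
Within [78.4 MHz, 153.78 MHz]: 93.34 MHz, 124.1 MHz, 147.7 MHz.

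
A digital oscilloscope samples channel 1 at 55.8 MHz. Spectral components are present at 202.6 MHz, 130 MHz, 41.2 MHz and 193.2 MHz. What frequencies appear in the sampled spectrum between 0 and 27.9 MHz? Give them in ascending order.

14.6 MHz, 18.4 MHz, 20.6 MHz, 25.8 MHz

fs/2 = 27.9 MHz.
202.6 MHz mod fs = 35.2 MHz.
35.2 MHz > fs/2 = 27.9 MHz, folds to fs − 35.2 MHz = 20.6 MHz.
130 MHz mod fs = 18.4 MHz.
18.4 MHz ≤ fs/2 = 27.9 MHz, appears at 18.4 MHz.
41.2 MHz > fs/2 = 27.9 MHz, folds to fs − 41.2 MHz = 14.6 MHz.
193.2 MHz mod fs = 25.8 MHz.
25.8 MHz ≤ fs/2 = 27.9 MHz, appears at 25.8 MHz.
Distinct values: {14.6 MHz, 18.4 MHz, 20.6 MHz, 25.8 MHz}.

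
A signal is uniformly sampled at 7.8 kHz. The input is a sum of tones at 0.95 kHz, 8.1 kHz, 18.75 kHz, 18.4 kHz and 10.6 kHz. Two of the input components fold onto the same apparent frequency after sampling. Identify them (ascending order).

fs/2 = 3.9 kHz.
0.95 kHz ≤ fs/2 = 3.9 kHz, passes unchanged.
8.1 kHz mod fs = 0.3 kHz.
0.3 kHz ≤ fs/2 = 3.9 kHz, appears at 0.3 kHz.
18.75 kHz mod fs = 3.15 kHz.
3.15 kHz ≤ fs/2 = 3.9 kHz, appears at 3.15 kHz.
18.4 kHz mod fs = 2.8 kHz.
2.8 kHz ≤ fs/2 = 3.9 kHz, appears at 2.8 kHz.
10.6 kHz mod fs = 2.8 kHz.
2.8 kHz ≤ fs/2 = 3.9 kHz, appears at 2.8 kHz.
10.6 kHz and 18.4 kHz both map to 2.8 kHz.

10.6 kHz, 18.4 kHz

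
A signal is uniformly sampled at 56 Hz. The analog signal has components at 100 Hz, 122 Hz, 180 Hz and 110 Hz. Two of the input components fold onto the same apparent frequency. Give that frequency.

12 Hz

fs/2 = 28 Hz.
100 Hz mod fs = 44 Hz.
44 Hz > fs/2 = 28 Hz, folds to fs − 44 Hz = 12 Hz.
122 Hz mod fs = 10 Hz.
10 Hz ≤ fs/2 = 28 Hz, appears at 10 Hz.
180 Hz mod fs = 12 Hz.
12 Hz ≤ fs/2 = 28 Hz, appears at 12 Hz.
110 Hz mod fs = 54 Hz.
54 Hz > fs/2 = 28 Hz, folds to fs − 54 Hz = 2 Hz.
100 Hz and 180 Hz both map to 12 Hz.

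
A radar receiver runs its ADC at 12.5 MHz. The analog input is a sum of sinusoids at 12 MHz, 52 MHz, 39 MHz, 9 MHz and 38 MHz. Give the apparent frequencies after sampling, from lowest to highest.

0.5 MHz, 1.5 MHz, 2 MHz, 3.5 MHz

fs/2 = 6.25 MHz.
12 MHz > fs/2 = 6.25 MHz, folds to fs − 12 MHz = 0.5 MHz.
52 MHz mod fs = 2 MHz.
2 MHz ≤ fs/2 = 6.25 MHz, appears at 2 MHz.
39 MHz mod fs = 1.5 MHz.
1.5 MHz ≤ fs/2 = 6.25 MHz, appears at 1.5 MHz.
9 MHz > fs/2 = 6.25 MHz, folds to fs − 9 MHz = 3.5 MHz.
38 MHz mod fs = 0.5 MHz.
0.5 MHz ≤ fs/2 = 6.25 MHz, appears at 0.5 MHz.
Distinct values: {0.5 MHz, 1.5 MHz, 2 MHz, 3.5 MHz}.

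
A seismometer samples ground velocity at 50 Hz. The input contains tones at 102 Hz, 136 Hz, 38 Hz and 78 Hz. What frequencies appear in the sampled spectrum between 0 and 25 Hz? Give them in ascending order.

2 Hz, 12 Hz, 14 Hz, 22 Hz

fs/2 = 25 Hz.
102 Hz mod fs = 2 Hz.
2 Hz ≤ fs/2 = 25 Hz, appears at 2 Hz.
136 Hz mod fs = 36 Hz.
36 Hz > fs/2 = 25 Hz, folds to fs − 36 Hz = 14 Hz.
38 Hz > fs/2 = 25 Hz, folds to fs − 38 Hz = 12 Hz.
78 Hz mod fs = 28 Hz.
28 Hz > fs/2 = 25 Hz, folds to fs − 28 Hz = 22 Hz.
Distinct values: {2 Hz, 12 Hz, 14 Hz, 22 Hz}.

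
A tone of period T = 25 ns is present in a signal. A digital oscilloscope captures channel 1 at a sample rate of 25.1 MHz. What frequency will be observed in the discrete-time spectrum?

T = 25 ns → f = 1/T = 40 MHz.
40 MHz mod fs = 14.9 MHz.
14.9 MHz > fs/2 = 12.55 MHz, folds to fs − 14.9 MHz = 10.2 MHz.

10.2 MHz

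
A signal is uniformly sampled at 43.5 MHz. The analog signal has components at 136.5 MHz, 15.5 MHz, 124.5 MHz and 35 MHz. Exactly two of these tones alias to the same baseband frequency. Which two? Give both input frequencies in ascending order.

124.5 MHz, 136.5 MHz

fs/2 = 21.75 MHz.
136.5 MHz mod fs = 6 MHz.
6 MHz ≤ fs/2 = 21.75 MHz, appears at 6 MHz.
15.5 MHz ≤ fs/2 = 21.75 MHz, passes unchanged.
124.5 MHz mod fs = 37.5 MHz.
37.5 MHz > fs/2 = 21.75 MHz, folds to fs − 37.5 MHz = 6 MHz.
35 MHz > fs/2 = 21.75 MHz, folds to fs − 35 MHz = 8.5 MHz.
124.5 MHz and 136.5 MHz both map to 6 MHz.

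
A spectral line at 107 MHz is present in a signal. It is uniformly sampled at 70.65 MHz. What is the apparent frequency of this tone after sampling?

34.3 MHz

107 MHz mod fs = 36.35 MHz.
36.35 MHz > fs/2 = 35.325 MHz, folds to fs − 36.35 MHz = 34.3 MHz.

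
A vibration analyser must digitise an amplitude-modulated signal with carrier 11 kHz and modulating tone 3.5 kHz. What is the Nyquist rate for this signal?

29 kHz

AM sidebands sit at fc ± fm = 7.5 kHz and 14.5 kHz.
Highest-frequency component: 14.5 kHz.
Nyquist rate = 2 × 14.5 kHz = 29 kHz.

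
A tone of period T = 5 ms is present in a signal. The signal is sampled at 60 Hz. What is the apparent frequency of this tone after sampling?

T = 5 ms → f = 1/T = 200 Hz.
200 Hz mod fs = 20 Hz.
20 Hz ≤ fs/2 = 30 Hz, appears at 20 Hz.

20 Hz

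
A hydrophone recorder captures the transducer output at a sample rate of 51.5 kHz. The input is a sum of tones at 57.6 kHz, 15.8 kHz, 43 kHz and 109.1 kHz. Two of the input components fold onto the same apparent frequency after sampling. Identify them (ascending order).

fs/2 = 25.75 kHz.
57.6 kHz mod fs = 6.1 kHz.
6.1 kHz ≤ fs/2 = 25.75 kHz, appears at 6.1 kHz.
15.8 kHz ≤ fs/2 = 25.75 kHz, passes unchanged.
43 kHz > fs/2 = 25.75 kHz, folds to fs − 43 kHz = 8.5 kHz.
109.1 kHz mod fs = 6.1 kHz.
6.1 kHz ≤ fs/2 = 25.75 kHz, appears at 6.1 kHz.
57.6 kHz and 109.1 kHz both map to 6.1 kHz.

57.6 kHz, 109.1 kHz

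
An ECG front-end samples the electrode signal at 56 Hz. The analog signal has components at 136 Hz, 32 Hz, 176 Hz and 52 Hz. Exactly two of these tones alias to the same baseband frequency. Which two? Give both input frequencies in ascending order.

fs/2 = 28 Hz.
136 Hz mod fs = 24 Hz.
24 Hz ≤ fs/2 = 28 Hz, appears at 24 Hz.
32 Hz > fs/2 = 28 Hz, folds to fs − 32 Hz = 24 Hz.
176 Hz mod fs = 8 Hz.
8 Hz ≤ fs/2 = 28 Hz, appears at 8 Hz.
52 Hz > fs/2 = 28 Hz, folds to fs − 52 Hz = 4 Hz.
32 Hz and 136 Hz both map to 24 Hz.

32 Hz, 136 Hz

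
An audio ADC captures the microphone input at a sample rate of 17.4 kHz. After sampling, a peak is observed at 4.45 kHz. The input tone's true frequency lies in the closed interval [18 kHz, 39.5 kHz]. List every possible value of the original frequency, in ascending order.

21.85 kHz, 30.35 kHz, 39.25 kHz

Frequencies that alias to 4.45 kHz are k·fs ± 4.45 kHz for integer k ≥ 0.
k=0: 4.45 kHz.
k=1: 12.95 kHz, 21.85 kHz.
k=2: 30.35 kHz, 39.25 kHz.
k=3: 47.75 kHz, 56.65 kHz.
Within [18 kHz, 39.5 kHz]: 21.85 kHz, 30.35 kHz, 39.25 kHz.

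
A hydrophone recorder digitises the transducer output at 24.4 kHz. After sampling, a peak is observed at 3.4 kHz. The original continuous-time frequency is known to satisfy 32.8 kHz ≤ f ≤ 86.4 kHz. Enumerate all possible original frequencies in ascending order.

45.4 kHz, 52.2 kHz, 69.8 kHz, 76.6 kHz

Frequencies that alias to 3.4 kHz are k·fs ± 3.4 kHz for integer k ≥ 0.
k=0: 3.4 kHz.
k=1: 21 kHz, 27.8 kHz.
k=2: 45.4 kHz, 52.2 kHz.
k=3: 69.8 kHz, 76.6 kHz.
k=4: 94.2 kHz, 101 kHz.
Within [32.8 kHz, 86.4 kHz]: 45.4 kHz, 52.2 kHz, 69.8 kHz, 76.6 kHz.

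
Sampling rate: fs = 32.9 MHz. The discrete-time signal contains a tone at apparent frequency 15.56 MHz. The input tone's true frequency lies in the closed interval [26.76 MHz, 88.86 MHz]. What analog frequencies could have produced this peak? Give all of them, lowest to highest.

48.46 MHz, 50.24 MHz, 81.36 MHz, 83.14 MHz

Frequencies that alias to 15.56 MHz are k·fs ± 15.56 MHz for integer k ≥ 0.
k=0: 15.56 MHz.
k=1: 17.34 MHz, 48.46 MHz.
k=2: 50.24 MHz, 81.36 MHz.
k=3: 83.14 MHz, 114.26 MHz.
k=4: 116.04 MHz, 147.16 MHz.
Within [26.76 MHz, 88.86 MHz]: 48.46 MHz, 50.24 MHz, 81.36 MHz, 83.14 MHz.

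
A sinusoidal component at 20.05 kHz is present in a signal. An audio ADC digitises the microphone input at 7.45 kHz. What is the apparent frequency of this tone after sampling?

2.3 kHz

20.05 kHz mod fs = 5.15 kHz.
5.15 kHz > fs/2 = 3.725 kHz, folds to fs − 5.15 kHz = 2.3 kHz.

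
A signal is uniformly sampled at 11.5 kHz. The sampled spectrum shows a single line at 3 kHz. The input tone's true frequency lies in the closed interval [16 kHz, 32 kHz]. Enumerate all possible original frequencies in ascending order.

Frequencies that alias to 3 kHz are k·fs ± 3 kHz for integer k ≥ 0.
k=0: 3 kHz.
k=1: 8.5 kHz, 14.5 kHz.
k=2: 20 kHz, 26 kHz.
k=3: 31.5 kHz, 37.5 kHz.
k=4: 43 kHz, 49 kHz.
Within [16 kHz, 32 kHz]: 20 kHz, 26 kHz, 31.5 kHz.

20 kHz, 26 kHz, 31.5 kHz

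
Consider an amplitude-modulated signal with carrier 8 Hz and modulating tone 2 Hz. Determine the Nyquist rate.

20 Hz

AM sidebands sit at fc ± fm = 6 Hz and 10 Hz.
Highest-frequency component: 10 Hz.
Nyquist rate = 2 × 10 Hz = 20 Hz.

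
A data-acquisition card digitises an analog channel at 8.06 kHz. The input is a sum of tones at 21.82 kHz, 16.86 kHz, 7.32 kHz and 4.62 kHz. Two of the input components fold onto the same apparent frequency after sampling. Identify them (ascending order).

fs/2 = 4.03 kHz.
21.82 kHz mod fs = 5.7 kHz.
5.7 kHz > fs/2 = 4.03 kHz, folds to fs − 5.7 kHz = 2.36 kHz.
16.86 kHz mod fs = 0.74 kHz.
0.74 kHz ≤ fs/2 = 4.03 kHz, appears at 0.74 kHz.
7.32 kHz > fs/2 = 4.03 kHz, folds to fs − 7.32 kHz = 0.74 kHz.
4.62 kHz > fs/2 = 4.03 kHz, folds to fs − 4.62 kHz = 3.44 kHz.
7.32 kHz and 16.86 kHz both map to 0.74 kHz.

7.32 kHz, 16.86 kHz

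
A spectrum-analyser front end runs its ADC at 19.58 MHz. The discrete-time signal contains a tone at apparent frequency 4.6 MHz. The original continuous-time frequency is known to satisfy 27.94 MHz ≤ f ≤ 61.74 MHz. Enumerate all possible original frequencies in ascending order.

Frequencies that alias to 4.6 MHz are k·fs ± 4.6 MHz for integer k ≥ 0.
k=0: 4.6 MHz.
k=1: 14.98 MHz, 24.18 MHz.
k=2: 34.56 MHz, 43.76 MHz.
k=3: 54.14 MHz, 63.34 MHz.
k=4: 73.72 MHz, 82.92 MHz.
Within [27.94 MHz, 61.74 MHz]: 34.56 MHz, 43.76 MHz, 54.14 MHz.

34.56 MHz, 43.76 MHz, 54.14 MHz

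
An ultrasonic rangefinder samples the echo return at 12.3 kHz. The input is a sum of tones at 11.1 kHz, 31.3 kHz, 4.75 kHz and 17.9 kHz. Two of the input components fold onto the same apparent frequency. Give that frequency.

fs/2 = 6.15 kHz.
11.1 kHz > fs/2 = 6.15 kHz, folds to fs − 11.1 kHz = 1.2 kHz.
31.3 kHz mod fs = 6.7 kHz.
6.7 kHz > fs/2 = 6.15 kHz, folds to fs − 6.7 kHz = 5.6 kHz.
4.75 kHz ≤ fs/2 = 6.15 kHz, passes unchanged.
17.9 kHz mod fs = 5.6 kHz.
5.6 kHz ≤ fs/2 = 6.15 kHz, appears at 5.6 kHz.
17.9 kHz and 31.3 kHz both map to 5.6 kHz.

5.6 kHz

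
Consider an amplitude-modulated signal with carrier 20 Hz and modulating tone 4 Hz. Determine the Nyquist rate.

48 Hz

AM sidebands sit at fc ± fm = 16 Hz and 24 Hz.
Highest-frequency component: 24 Hz.
Nyquist rate = 2 × 24 Hz = 48 Hz.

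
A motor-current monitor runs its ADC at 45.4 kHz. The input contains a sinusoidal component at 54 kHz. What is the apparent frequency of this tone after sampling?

8.6 kHz

54 kHz mod fs = 8.6 kHz.
8.6 kHz ≤ fs/2 = 22.7 kHz, appears at 8.6 kHz.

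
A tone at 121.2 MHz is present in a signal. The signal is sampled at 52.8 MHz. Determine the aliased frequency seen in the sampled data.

15.6 MHz

121.2 MHz mod fs = 15.6 MHz.
15.6 MHz ≤ fs/2 = 26.4 MHz, appears at 15.6 MHz.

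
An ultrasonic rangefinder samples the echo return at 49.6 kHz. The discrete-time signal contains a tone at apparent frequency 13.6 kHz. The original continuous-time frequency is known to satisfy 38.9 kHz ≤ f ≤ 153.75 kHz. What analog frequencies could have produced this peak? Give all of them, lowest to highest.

63.2 kHz, 85.6 kHz, 112.8 kHz, 135.2 kHz

Frequencies that alias to 13.6 kHz are k·fs ± 13.6 kHz for integer k ≥ 0.
k=0: 13.6 kHz.
k=1: 36 kHz, 63.2 kHz.
k=2: 85.6 kHz, 112.8 kHz.
k=3: 135.2 kHz, 162.4 kHz.
k=4: 184.8 kHz, 212 kHz.
Within [38.9 kHz, 153.75 kHz]: 63.2 kHz, 85.6 kHz, 112.8 kHz, 135.2 kHz.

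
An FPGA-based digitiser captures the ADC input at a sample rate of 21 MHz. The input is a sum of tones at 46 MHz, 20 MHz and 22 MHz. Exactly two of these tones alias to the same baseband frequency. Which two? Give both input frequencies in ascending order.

20 MHz, 22 MHz

fs/2 = 10.5 MHz.
46 MHz mod fs = 4 MHz.
4 MHz ≤ fs/2 = 10.5 MHz, appears at 4 MHz.
20 MHz > fs/2 = 10.5 MHz, folds to fs − 20 MHz = 1 MHz.
22 MHz mod fs = 1 MHz.
1 MHz ≤ fs/2 = 10.5 MHz, appears at 1 MHz.
20 MHz and 22 MHz both map to 1 MHz.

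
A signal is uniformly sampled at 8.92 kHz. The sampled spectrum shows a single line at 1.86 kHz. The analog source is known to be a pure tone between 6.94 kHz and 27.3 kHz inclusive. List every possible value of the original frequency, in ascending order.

Frequencies that alias to 1.86 kHz are k·fs ± 1.86 kHz for integer k ≥ 0.
k=0: 1.86 kHz.
k=1: 7.06 kHz, 10.78 kHz.
k=2: 15.98 kHz, 19.7 kHz.
k=3: 24.9 kHz, 28.62 kHz.
k=4: 33.82 kHz, 37.54 kHz.
Within [6.94 kHz, 27.3 kHz]: 7.06 kHz, 10.78 kHz, 15.98 kHz, 19.7 kHz, 24.9 kHz.

7.06 kHz, 10.78 kHz, 15.98 kHz, 19.7 kHz, 24.9 kHz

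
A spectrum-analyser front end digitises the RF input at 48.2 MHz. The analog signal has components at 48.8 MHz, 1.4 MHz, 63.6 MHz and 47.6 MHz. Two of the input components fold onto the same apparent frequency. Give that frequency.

0.6 MHz

fs/2 = 24.1 MHz.
48.8 MHz mod fs = 0.6 MHz.
0.6 MHz ≤ fs/2 = 24.1 MHz, appears at 0.6 MHz.
1.4 MHz ≤ fs/2 = 24.1 MHz, passes unchanged.
63.6 MHz mod fs = 15.4 MHz.
15.4 MHz ≤ fs/2 = 24.1 MHz, appears at 15.4 MHz.
47.6 MHz > fs/2 = 24.1 MHz, folds to fs − 47.6 MHz = 0.6 MHz.
47.6 MHz and 48.8 MHz both map to 0.6 MHz.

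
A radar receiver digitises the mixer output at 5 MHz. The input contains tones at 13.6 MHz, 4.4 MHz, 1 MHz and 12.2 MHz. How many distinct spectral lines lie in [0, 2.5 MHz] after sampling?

fs/2 = 2.5 MHz.
13.6 MHz mod fs = 3.6 MHz.
3.6 MHz > fs/2 = 2.5 MHz, folds to fs − 3.6 MHz = 1.4 MHz.
4.4 MHz > fs/2 = 2.5 MHz, folds to fs − 4.4 MHz = 0.6 MHz.
1 MHz ≤ fs/2 = 2.5 MHz, passes unchanged.
12.2 MHz mod fs = 2.2 MHz.
2.2 MHz ≤ fs/2 = 2.5 MHz, appears at 2.2 MHz.
Distinct values: {0.6 MHz, 1 MHz, 1.4 MHz, 2.2 MHz} → 4.

4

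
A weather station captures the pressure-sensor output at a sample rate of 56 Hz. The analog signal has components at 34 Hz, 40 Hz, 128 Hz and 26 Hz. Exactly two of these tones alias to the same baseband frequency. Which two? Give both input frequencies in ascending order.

40 Hz, 128 Hz

fs/2 = 28 Hz.
34 Hz > fs/2 = 28 Hz, folds to fs − 34 Hz = 22 Hz.
40 Hz > fs/2 = 28 Hz, folds to fs − 40 Hz = 16 Hz.
128 Hz mod fs = 16 Hz.
16 Hz ≤ fs/2 = 28 Hz, appears at 16 Hz.
26 Hz ≤ fs/2 = 28 Hz, passes unchanged.
40 Hz and 128 Hz both map to 16 Hz.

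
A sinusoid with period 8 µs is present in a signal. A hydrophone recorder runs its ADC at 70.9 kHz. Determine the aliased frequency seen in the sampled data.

16.8 kHz

T = 8 µs → f = 1/T = 125 kHz.
125 kHz mod fs = 54.1 kHz.
54.1 kHz > fs/2 = 35.45 kHz, folds to fs − 54.1 kHz = 16.8 kHz.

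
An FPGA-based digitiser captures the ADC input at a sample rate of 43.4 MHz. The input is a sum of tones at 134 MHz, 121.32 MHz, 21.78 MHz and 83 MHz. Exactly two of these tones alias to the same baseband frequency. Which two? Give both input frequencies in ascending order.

fs/2 = 21.7 MHz.
134 MHz mod fs = 3.8 MHz.
3.8 MHz ≤ fs/2 = 21.7 MHz, appears at 3.8 MHz.
121.32 MHz mod fs = 34.52 MHz.
34.52 MHz > fs/2 = 21.7 MHz, folds to fs − 34.52 MHz = 8.88 MHz.
21.78 MHz > fs/2 = 21.7 MHz, folds to fs − 21.78 MHz = 21.62 MHz.
83 MHz mod fs = 39.6 MHz.
39.6 MHz > fs/2 = 21.7 MHz, folds to fs − 39.6 MHz = 3.8 MHz.
83 MHz and 134 MHz both map to 3.8 MHz.

83 MHz, 134 MHz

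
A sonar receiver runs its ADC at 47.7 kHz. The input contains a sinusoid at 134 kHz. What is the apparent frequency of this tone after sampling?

134 kHz mod fs = 38.6 kHz.
38.6 kHz > fs/2 = 23.85 kHz, folds to fs − 38.6 kHz = 9.1 kHz.

9.1 kHz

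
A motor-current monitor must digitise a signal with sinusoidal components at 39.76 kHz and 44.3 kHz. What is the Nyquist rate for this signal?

88.6 kHz

Highest-frequency component: 44.3 kHz.
Nyquist rate = 2 × 44.3 kHz = 88.6 kHz.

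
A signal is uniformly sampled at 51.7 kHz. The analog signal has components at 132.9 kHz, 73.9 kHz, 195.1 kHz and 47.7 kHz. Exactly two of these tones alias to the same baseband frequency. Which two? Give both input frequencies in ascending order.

73.9 kHz, 132.9 kHz

fs/2 = 25.85 kHz.
132.9 kHz mod fs = 29.5 kHz.
29.5 kHz > fs/2 = 25.85 kHz, folds to fs − 29.5 kHz = 22.2 kHz.
73.9 kHz mod fs = 22.2 kHz.
22.2 kHz ≤ fs/2 = 25.85 kHz, appears at 22.2 kHz.
195.1 kHz mod fs = 40 kHz.
40 kHz > fs/2 = 25.85 kHz, folds to fs − 40 kHz = 11.7 kHz.
47.7 kHz > fs/2 = 25.85 kHz, folds to fs − 47.7 kHz = 4 kHz.
73.9 kHz and 132.9 kHz both map to 22.2 kHz.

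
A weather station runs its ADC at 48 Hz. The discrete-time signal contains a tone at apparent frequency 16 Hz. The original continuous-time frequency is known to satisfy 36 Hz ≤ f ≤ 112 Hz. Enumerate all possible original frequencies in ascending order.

64 Hz, 80 Hz, 112 Hz

Frequencies that alias to 16 Hz are k·fs ± 16 Hz for integer k ≥ 0.
k=0: 16 Hz.
k=1: 32 Hz, 64 Hz.
k=2: 80 Hz, 112 Hz.
k=3: 128 Hz, 160 Hz.
Within [36 Hz, 112 Hz]: 64 Hz, 80 Hz, 112 Hz.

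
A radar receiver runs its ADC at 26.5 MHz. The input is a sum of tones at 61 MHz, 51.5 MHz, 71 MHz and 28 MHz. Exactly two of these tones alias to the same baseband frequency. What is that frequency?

fs/2 = 13.25 MHz.
61 MHz mod fs = 8 MHz.
8 MHz ≤ fs/2 = 13.25 MHz, appears at 8 MHz.
51.5 MHz mod fs = 25 MHz.
25 MHz > fs/2 = 13.25 MHz, folds to fs − 25 MHz = 1.5 MHz.
71 MHz mod fs = 18 MHz.
18 MHz > fs/2 = 13.25 MHz, folds to fs − 18 MHz = 8.5 MHz.
28 MHz mod fs = 1.5 MHz.
1.5 MHz ≤ fs/2 = 13.25 MHz, appears at 1.5 MHz.
28 MHz and 51.5 MHz both map to 1.5 MHz.

1.5 MHz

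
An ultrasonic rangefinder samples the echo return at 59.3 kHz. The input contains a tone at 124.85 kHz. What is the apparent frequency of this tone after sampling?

6.25 kHz

124.85 kHz mod fs = 6.25 kHz.
6.25 kHz ≤ fs/2 = 29.65 kHz, appears at 6.25 kHz.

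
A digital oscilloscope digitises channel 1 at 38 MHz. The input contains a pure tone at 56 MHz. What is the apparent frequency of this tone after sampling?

56 MHz mod fs = 18 MHz.
18 MHz ≤ fs/2 = 19 MHz, appears at 18 MHz.

18 MHz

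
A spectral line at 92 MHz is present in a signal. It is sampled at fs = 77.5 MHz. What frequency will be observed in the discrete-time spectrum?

92 MHz mod fs = 14.5 MHz.
14.5 MHz ≤ fs/2 = 38.75 MHz, appears at 14.5 MHz.

14.5 MHz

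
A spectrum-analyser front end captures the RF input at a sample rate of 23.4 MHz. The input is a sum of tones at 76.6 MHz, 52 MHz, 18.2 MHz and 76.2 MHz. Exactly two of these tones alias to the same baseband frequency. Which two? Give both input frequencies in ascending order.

18.2 MHz, 52 MHz

fs/2 = 11.7 MHz.
76.6 MHz mod fs = 6.4 MHz.
6.4 MHz ≤ fs/2 = 11.7 MHz, appears at 6.4 MHz.
52 MHz mod fs = 5.2 MHz.
5.2 MHz ≤ fs/2 = 11.7 MHz, appears at 5.2 MHz.
18.2 MHz > fs/2 = 11.7 MHz, folds to fs − 18.2 MHz = 5.2 MHz.
76.2 MHz mod fs = 6 MHz.
6 MHz ≤ fs/2 = 11.7 MHz, appears at 6 MHz.
18.2 MHz and 52 MHz both map to 5.2 MHz.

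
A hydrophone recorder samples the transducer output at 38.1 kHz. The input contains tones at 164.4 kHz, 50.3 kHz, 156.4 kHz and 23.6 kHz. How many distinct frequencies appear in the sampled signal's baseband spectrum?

fs/2 = 19.05 kHz.
164.4 kHz mod fs = 12 kHz.
12 kHz ≤ fs/2 = 19.05 kHz, appears at 12 kHz.
50.3 kHz mod fs = 12.2 kHz.
12.2 kHz ≤ fs/2 = 19.05 kHz, appears at 12.2 kHz.
156.4 kHz mod fs = 4 kHz.
4 kHz ≤ fs/2 = 19.05 kHz, appears at 4 kHz.
23.6 kHz > fs/2 = 19.05 kHz, folds to fs − 23.6 kHz = 14.5 kHz.
Distinct values: {4 kHz, 12 kHz, 12.2 kHz, 14.5 kHz} → 4.

4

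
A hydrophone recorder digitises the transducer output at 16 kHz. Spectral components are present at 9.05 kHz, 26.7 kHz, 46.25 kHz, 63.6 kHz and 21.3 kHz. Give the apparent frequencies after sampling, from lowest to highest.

0.4 kHz, 1.75 kHz, 5.3 kHz, 6.95 kHz

fs/2 = 8 kHz.
9.05 kHz > fs/2 = 8 kHz, folds to fs − 9.05 kHz = 6.95 kHz.
26.7 kHz mod fs = 10.7 kHz.
10.7 kHz > fs/2 = 8 kHz, folds to fs − 10.7 kHz = 5.3 kHz.
46.25 kHz mod fs = 14.25 kHz.
14.25 kHz > fs/2 = 8 kHz, folds to fs − 14.25 kHz = 1.75 kHz.
63.6 kHz mod fs = 15.6 kHz.
15.6 kHz > fs/2 = 8 kHz, folds to fs − 15.6 kHz = 0.4 kHz.
21.3 kHz mod fs = 5.3 kHz.
5.3 kHz ≤ fs/2 = 8 kHz, appears at 5.3 kHz.
Distinct values: {0.4 kHz, 1.75 kHz, 5.3 kHz, 6.95 kHz}.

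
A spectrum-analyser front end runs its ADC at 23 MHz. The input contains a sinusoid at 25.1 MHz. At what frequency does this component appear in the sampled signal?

2.1 MHz

25.1 MHz mod fs = 2.1 MHz.
2.1 MHz ≤ fs/2 = 11.5 MHz, appears at 2.1 MHz.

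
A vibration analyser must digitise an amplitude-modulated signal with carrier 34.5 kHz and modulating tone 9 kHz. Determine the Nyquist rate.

87 kHz

AM sidebands sit at fc ± fm = 25.5 kHz and 43.5 kHz.
Highest-frequency component: 43.5 kHz.
Nyquist rate = 2 × 43.5 kHz = 87 kHz.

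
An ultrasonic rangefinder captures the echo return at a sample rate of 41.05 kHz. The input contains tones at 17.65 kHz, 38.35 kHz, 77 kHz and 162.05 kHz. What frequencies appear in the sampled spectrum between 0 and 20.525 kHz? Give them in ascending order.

2.15 kHz, 2.7 kHz, 5.1 kHz, 17.65 kHz

fs/2 = 20.525 kHz.
17.65 kHz ≤ fs/2 = 20.525 kHz, passes unchanged.
38.35 kHz > fs/2 = 20.525 kHz, folds to fs − 38.35 kHz = 2.7 kHz.
77 kHz mod fs = 35.95 kHz.
35.95 kHz > fs/2 = 20.525 kHz, folds to fs − 35.95 kHz = 5.1 kHz.
162.05 kHz mod fs = 38.9 kHz.
38.9 kHz > fs/2 = 20.525 kHz, folds to fs − 38.9 kHz = 2.15 kHz.
Distinct values: {2.15 kHz, 2.7 kHz, 5.1 kHz, 17.65 kHz}.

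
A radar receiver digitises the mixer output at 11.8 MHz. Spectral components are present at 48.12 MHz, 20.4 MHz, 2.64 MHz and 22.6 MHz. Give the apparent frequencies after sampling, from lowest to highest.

fs/2 = 5.9 MHz.
48.12 MHz mod fs = 0.92 MHz.
0.92 MHz ≤ fs/2 = 5.9 MHz, appears at 0.92 MHz.
20.4 MHz mod fs = 8.6 MHz.
8.6 MHz > fs/2 = 5.9 MHz, folds to fs − 8.6 MHz = 3.2 MHz.
2.64 MHz ≤ fs/2 = 5.9 MHz, passes unchanged.
22.6 MHz mod fs = 10.8 MHz.
10.8 MHz > fs/2 = 5.9 MHz, folds to fs − 10.8 MHz = 1 MHz.
Distinct values: {0.92 MHz, 1 MHz, 2.64 MHz, 3.2 MHz}.

0.92 MHz, 1 MHz, 2.64 MHz, 3.2 MHz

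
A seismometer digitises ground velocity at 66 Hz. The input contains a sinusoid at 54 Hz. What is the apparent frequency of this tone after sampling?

54 Hz > fs/2 = 33 Hz, folds to fs − 54 Hz = 12 Hz.

12 Hz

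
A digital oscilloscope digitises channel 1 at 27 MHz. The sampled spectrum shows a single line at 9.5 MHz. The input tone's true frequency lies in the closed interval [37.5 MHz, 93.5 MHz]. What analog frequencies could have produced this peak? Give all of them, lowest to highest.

Frequencies that alias to 9.5 MHz are k·fs ± 9.5 MHz for integer k ≥ 0.
k=0: 9.5 MHz.
k=1: 17.5 MHz, 36.5 MHz.
k=2: 44.5 MHz, 63.5 MHz.
k=3: 71.5 MHz, 90.5 MHz.
k=4: 98.5 MHz, 117.5 MHz.
Within [37.5 MHz, 93.5 MHz]: 44.5 MHz, 63.5 MHz, 71.5 MHz, 90.5 MHz.

44.5 MHz, 63.5 MHz, 71.5 MHz, 90.5 MHz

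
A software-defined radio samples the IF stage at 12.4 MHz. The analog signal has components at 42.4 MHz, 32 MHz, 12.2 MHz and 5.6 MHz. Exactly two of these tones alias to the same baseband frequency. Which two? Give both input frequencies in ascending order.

32 MHz, 42.4 MHz

fs/2 = 6.2 MHz.
42.4 MHz mod fs = 5.2 MHz.
5.2 MHz ≤ fs/2 = 6.2 MHz, appears at 5.2 MHz.
32 MHz mod fs = 7.2 MHz.
7.2 MHz > fs/2 = 6.2 MHz, folds to fs − 7.2 MHz = 5.2 MHz.
12.2 MHz > fs/2 = 6.2 MHz, folds to fs − 12.2 MHz = 0.2 MHz.
5.6 MHz ≤ fs/2 = 6.2 MHz, passes unchanged.
32 MHz and 42.4 MHz both map to 5.2 MHz.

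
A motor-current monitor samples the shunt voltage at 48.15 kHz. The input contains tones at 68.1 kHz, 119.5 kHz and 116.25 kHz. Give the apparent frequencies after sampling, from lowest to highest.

fs/2 = 24.075 kHz.
68.1 kHz mod fs = 19.95 kHz.
19.95 kHz ≤ fs/2 = 24.075 kHz, appears at 19.95 kHz.
119.5 kHz mod fs = 23.2 kHz.
23.2 kHz ≤ fs/2 = 24.075 kHz, appears at 23.2 kHz.
116.25 kHz mod fs = 19.95 kHz.
19.95 kHz ≤ fs/2 = 24.075 kHz, appears at 19.95 kHz.
Distinct values: {19.95 kHz, 23.2 kHz}.

19.95 kHz, 23.2 kHz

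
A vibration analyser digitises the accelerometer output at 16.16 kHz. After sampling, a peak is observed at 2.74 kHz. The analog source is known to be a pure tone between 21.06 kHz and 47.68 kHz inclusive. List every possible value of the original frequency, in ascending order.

29.58 kHz, 35.06 kHz, 45.74 kHz

Frequencies that alias to 2.74 kHz are k·fs ± 2.74 kHz for integer k ≥ 0.
k=0: 2.74 kHz.
k=1: 13.42 kHz, 18.9 kHz.
k=2: 29.58 kHz, 35.06 kHz.
k=3: 45.74 kHz, 51.22 kHz.
k=4: 61.9 kHz, 67.38 kHz.
Within [21.06 kHz, 47.68 kHz]: 29.58 kHz, 35.06 kHz, 45.74 kHz.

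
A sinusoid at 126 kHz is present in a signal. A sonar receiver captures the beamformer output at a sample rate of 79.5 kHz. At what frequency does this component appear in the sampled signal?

126 kHz mod fs = 46.5 kHz.
46.5 kHz > fs/2 = 39.75 kHz, folds to fs − 46.5 kHz = 33 kHz.

33 kHz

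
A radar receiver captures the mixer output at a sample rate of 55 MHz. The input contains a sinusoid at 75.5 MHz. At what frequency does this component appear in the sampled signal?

20.5 MHz

75.5 MHz mod fs = 20.5 MHz.
20.5 MHz ≤ fs/2 = 27.5 MHz, appears at 20.5 MHz.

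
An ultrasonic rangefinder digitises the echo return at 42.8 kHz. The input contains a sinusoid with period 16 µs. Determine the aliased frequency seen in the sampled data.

T = 16 µs → f = 1/T = 62.5 kHz.
62.5 kHz mod fs = 19.7 kHz.
19.7 kHz ≤ fs/2 = 21.4 kHz, appears at 19.7 kHz.

19.7 kHz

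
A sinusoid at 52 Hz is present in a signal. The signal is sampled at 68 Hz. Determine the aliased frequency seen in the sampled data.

52 Hz > fs/2 = 34 Hz, folds to fs − 52 Hz = 16 Hz.

16 Hz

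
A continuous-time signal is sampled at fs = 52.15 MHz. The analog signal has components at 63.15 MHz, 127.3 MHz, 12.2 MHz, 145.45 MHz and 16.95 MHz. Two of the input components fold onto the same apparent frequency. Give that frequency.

fs/2 = 26.075 MHz.
63.15 MHz mod fs = 11 MHz.
11 MHz ≤ fs/2 = 26.075 MHz, appears at 11 MHz.
127.3 MHz mod fs = 23 MHz.
23 MHz ≤ fs/2 = 26.075 MHz, appears at 23 MHz.
12.2 MHz ≤ fs/2 = 26.075 MHz, passes unchanged.
145.45 MHz mod fs = 41.15 MHz.
41.15 MHz > fs/2 = 26.075 MHz, folds to fs − 41.15 MHz = 11 MHz.
16.95 MHz ≤ fs/2 = 26.075 MHz, passes unchanged.
63.15 MHz and 145.45 MHz both map to 11 MHz.

11 MHz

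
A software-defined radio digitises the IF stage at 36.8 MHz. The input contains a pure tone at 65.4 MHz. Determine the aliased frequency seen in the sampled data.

8.2 MHz

65.4 MHz mod fs = 28.6 MHz.
28.6 MHz > fs/2 = 18.4 MHz, folds to fs − 28.6 MHz = 8.2 MHz.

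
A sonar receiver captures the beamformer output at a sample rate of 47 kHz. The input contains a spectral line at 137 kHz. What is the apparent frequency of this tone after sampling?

4 kHz

137 kHz mod fs = 43 kHz.
43 kHz > fs/2 = 23.5 kHz, folds to fs − 43 kHz = 4 kHz.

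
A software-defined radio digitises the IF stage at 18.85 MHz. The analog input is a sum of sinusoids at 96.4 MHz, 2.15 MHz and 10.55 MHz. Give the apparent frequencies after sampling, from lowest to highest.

fs/2 = 9.425 MHz.
96.4 MHz mod fs = 2.15 MHz.
2.15 MHz ≤ fs/2 = 9.425 MHz, appears at 2.15 MHz.
2.15 MHz ≤ fs/2 = 9.425 MHz, passes unchanged.
10.55 MHz > fs/2 = 9.425 MHz, folds to fs − 10.55 MHz = 8.3 MHz.
Distinct values: {2.15 MHz, 8.3 MHz}.

2.15 MHz, 8.3 MHz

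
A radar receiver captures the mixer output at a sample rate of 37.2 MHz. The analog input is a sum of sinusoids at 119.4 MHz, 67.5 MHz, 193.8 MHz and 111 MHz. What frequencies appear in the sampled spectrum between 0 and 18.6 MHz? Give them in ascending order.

fs/2 = 18.6 MHz.
119.4 MHz mod fs = 7.8 MHz.
7.8 MHz ≤ fs/2 = 18.6 MHz, appears at 7.8 MHz.
67.5 MHz mod fs = 30.3 MHz.
30.3 MHz > fs/2 = 18.6 MHz, folds to fs − 30.3 MHz = 6.9 MHz.
193.8 MHz mod fs = 7.8 MHz.
7.8 MHz ≤ fs/2 = 18.6 MHz, appears at 7.8 MHz.
111 MHz mod fs = 36.6 MHz.
36.6 MHz > fs/2 = 18.6 MHz, folds to fs − 36.6 MHz = 0.6 MHz.
Distinct values: {0.6 MHz, 6.9 MHz, 7.8 MHz}.

0.6 MHz, 6.9 MHz, 7.8 MHz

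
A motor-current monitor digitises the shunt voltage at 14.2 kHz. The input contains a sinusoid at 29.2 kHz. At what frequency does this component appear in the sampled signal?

0.8 kHz

29.2 kHz mod fs = 0.8 kHz.
0.8 kHz ≤ fs/2 = 7.1 kHz, appears at 0.8 kHz.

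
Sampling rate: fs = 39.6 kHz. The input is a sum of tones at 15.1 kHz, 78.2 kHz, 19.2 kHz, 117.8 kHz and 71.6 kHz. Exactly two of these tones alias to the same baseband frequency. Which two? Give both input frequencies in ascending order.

78.2 kHz, 117.8 kHz

fs/2 = 19.8 kHz.
15.1 kHz ≤ fs/2 = 19.8 kHz, passes unchanged.
78.2 kHz mod fs = 38.6 kHz.
38.6 kHz > fs/2 = 19.8 kHz, folds to fs − 38.6 kHz = 1 kHz.
19.2 kHz ≤ fs/2 = 19.8 kHz, passes unchanged.
117.8 kHz mod fs = 38.6 kHz.
38.6 kHz > fs/2 = 19.8 kHz, folds to fs − 38.6 kHz = 1 kHz.
71.6 kHz mod fs = 32 kHz.
32 kHz > fs/2 = 19.8 kHz, folds to fs − 32 kHz = 7.6 kHz.
78.2 kHz and 117.8 kHz both map to 1 kHz.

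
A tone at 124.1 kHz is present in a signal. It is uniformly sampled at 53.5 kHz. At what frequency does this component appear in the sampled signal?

17.1 kHz

124.1 kHz mod fs = 17.1 kHz.
17.1 kHz ≤ fs/2 = 26.75 kHz, appears at 17.1 kHz.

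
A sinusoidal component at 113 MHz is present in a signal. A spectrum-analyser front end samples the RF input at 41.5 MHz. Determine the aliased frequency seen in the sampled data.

113 MHz mod fs = 30 MHz.
30 MHz > fs/2 = 20.75 MHz, folds to fs − 30 MHz = 11.5 MHz.

11.5 MHz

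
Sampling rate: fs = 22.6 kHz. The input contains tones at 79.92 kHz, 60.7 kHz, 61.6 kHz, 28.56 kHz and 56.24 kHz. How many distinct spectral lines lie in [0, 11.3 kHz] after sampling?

5

fs/2 = 11.3 kHz.
79.92 kHz mod fs = 12.12 kHz.
12.12 kHz > fs/2 = 11.3 kHz, folds to fs − 12.12 kHz = 10.48 kHz.
60.7 kHz mod fs = 15.5 kHz.
15.5 kHz > fs/2 = 11.3 kHz, folds to fs − 15.5 kHz = 7.1 kHz.
61.6 kHz mod fs = 16.4 kHz.
16.4 kHz > fs/2 = 11.3 kHz, folds to fs − 16.4 kHz = 6.2 kHz.
28.56 kHz mod fs = 5.96 kHz.
5.96 kHz ≤ fs/2 = 11.3 kHz, appears at 5.96 kHz.
56.24 kHz mod fs = 11.04 kHz.
11.04 kHz ≤ fs/2 = 11.3 kHz, appears at 11.04 kHz.
Distinct values: {5.96 kHz, 6.2 kHz, 7.1 kHz, 10.48 kHz, 11.04 kHz} → 5.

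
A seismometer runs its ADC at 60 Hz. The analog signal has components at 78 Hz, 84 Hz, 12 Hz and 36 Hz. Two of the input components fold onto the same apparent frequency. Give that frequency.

24 Hz

fs/2 = 30 Hz.
78 Hz mod fs = 18 Hz.
18 Hz ≤ fs/2 = 30 Hz, appears at 18 Hz.
84 Hz mod fs = 24 Hz.
24 Hz ≤ fs/2 = 30 Hz, appears at 24 Hz.
12 Hz ≤ fs/2 = 30 Hz, passes unchanged.
36 Hz > fs/2 = 30 Hz, folds to fs − 36 Hz = 24 Hz.
36 Hz and 84 Hz both map to 24 Hz.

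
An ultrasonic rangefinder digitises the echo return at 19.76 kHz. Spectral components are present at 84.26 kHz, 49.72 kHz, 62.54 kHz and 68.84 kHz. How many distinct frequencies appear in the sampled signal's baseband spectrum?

fs/2 = 9.88 kHz.
84.26 kHz mod fs = 5.22 kHz.
5.22 kHz ≤ fs/2 = 9.88 kHz, appears at 5.22 kHz.
49.72 kHz mod fs = 10.2 kHz.
10.2 kHz > fs/2 = 9.88 kHz, folds to fs − 10.2 kHz = 9.56 kHz.
62.54 kHz mod fs = 3.26 kHz.
3.26 kHz ≤ fs/2 = 9.88 kHz, appears at 3.26 kHz.
68.84 kHz mod fs = 9.56 kHz.
9.56 kHz ≤ fs/2 = 9.88 kHz, appears at 9.56 kHz.
Distinct values: {3.26 kHz, 5.22 kHz, 9.56 kHz} → 3.

3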